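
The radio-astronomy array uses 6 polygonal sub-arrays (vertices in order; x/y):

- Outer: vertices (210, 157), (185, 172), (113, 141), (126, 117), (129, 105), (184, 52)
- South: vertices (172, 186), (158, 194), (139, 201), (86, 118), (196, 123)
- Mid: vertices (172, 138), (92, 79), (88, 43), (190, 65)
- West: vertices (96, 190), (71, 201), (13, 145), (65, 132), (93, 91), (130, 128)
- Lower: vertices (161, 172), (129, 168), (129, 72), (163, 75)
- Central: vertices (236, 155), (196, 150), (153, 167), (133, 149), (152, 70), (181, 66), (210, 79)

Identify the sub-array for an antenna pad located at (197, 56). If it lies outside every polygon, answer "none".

Cast a ray rightward from (197, 56). For each polygon, the edges (by vertex number in listed order) whose endpoints lie on opposite sides of y = 56, where each meets that height, and whether that is right or left of the point:
Outer: 5–6 at x≈179.8 (left), 6–1 at x≈185.0 (left) → 0 crossings.
South: no edge straddles that height → 0 crossings.
Mid: 2–3 at x≈89.4 (left), 3–4 at x≈148.3 (left) → 0 crossings.
West: no edge straddles that height → 0 crossings.
Lower: no edge straddles that height → 0 crossings.
Central: no edge straddles that height → 0 crossings.
All counts are even, so the point lies outside every listed polygon.

none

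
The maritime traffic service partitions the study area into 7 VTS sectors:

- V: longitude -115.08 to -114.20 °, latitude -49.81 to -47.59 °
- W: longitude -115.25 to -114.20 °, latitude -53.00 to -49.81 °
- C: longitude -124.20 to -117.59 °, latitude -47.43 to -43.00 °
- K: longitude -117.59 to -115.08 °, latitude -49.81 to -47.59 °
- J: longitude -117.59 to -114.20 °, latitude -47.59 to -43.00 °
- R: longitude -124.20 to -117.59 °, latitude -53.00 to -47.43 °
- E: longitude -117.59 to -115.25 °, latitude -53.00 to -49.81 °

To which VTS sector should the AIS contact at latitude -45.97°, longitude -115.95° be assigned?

The point has longitude = -115.95 and latitude = -45.97.
Only J satisfies -117.59 ≤ longitude ≤ -114.20 and -47.59 ≤ latitude ≤ -43.00.

J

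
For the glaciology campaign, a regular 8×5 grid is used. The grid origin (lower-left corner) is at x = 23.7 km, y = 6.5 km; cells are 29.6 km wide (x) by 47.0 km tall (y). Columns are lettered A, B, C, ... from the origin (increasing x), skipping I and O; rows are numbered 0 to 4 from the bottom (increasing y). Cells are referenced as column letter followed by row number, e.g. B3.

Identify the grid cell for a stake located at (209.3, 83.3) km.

G1

Column index: ⌊(209.3 − 23.7) / 29.6⌋ = ⌊6.270⌋ = 6 → column G
Row offset from origin: ⌊(83.3 − 6.5) / 47.0⌋ = ⌊1.634⌋ = 1 → row 1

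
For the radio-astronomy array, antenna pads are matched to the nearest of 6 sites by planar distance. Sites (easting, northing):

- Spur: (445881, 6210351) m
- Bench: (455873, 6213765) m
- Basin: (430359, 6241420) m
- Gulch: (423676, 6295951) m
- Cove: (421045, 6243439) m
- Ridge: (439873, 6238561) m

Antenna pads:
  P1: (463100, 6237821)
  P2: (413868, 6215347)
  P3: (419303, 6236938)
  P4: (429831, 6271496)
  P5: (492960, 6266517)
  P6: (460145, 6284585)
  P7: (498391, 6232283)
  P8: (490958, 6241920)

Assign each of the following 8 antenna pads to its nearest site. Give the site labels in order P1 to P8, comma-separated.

P1 → Ridge (d²=540041129.00)
P2 → Cove (d²=840669793.00)
P3 → Cove (d²=45297565.00)
P4 → Gulch (d²=635931050.00)
P5 → Ridge (d²=3599767505.00)
P6 → Gulch (d²=1459173917.00)
P7 → Bench (d²=2150696648.00)
P8 → Bench (d²=2023661250.00)

Ridge, Cove, Cove, Gulch, Ridge, Gulch, Bench, Bench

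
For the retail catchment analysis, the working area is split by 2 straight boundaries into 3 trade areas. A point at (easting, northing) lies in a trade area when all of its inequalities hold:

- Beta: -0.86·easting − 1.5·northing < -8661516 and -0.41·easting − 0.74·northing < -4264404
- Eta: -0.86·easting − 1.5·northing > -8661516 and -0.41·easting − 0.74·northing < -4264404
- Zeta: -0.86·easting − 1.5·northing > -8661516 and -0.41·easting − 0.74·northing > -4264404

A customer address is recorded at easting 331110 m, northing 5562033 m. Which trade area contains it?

Zeta

-0.86·331110 − 1.5·5562033 = -8627804.100, which is > -8661516
-0.41·331110 − 0.74·5562033 = -4251659.520, which is > -4264404
This sign pattern matches Zeta.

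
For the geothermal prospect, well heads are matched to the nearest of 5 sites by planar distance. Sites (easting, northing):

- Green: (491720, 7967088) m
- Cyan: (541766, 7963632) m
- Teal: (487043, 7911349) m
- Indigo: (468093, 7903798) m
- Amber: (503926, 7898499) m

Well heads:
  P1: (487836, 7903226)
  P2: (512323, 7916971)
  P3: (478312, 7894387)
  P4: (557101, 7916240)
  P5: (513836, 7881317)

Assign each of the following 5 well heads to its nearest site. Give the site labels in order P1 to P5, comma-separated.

Teal, Amber, Indigo, Cyan, Amber

P1 → Teal (d²=66611978.00)
P2 → Amber (d²=411724393.00)
P3 → Indigo (d²=192994882.00)
P4 → Cyan (d²=2481163889.00)
P5 → Amber (d²=393429224.00)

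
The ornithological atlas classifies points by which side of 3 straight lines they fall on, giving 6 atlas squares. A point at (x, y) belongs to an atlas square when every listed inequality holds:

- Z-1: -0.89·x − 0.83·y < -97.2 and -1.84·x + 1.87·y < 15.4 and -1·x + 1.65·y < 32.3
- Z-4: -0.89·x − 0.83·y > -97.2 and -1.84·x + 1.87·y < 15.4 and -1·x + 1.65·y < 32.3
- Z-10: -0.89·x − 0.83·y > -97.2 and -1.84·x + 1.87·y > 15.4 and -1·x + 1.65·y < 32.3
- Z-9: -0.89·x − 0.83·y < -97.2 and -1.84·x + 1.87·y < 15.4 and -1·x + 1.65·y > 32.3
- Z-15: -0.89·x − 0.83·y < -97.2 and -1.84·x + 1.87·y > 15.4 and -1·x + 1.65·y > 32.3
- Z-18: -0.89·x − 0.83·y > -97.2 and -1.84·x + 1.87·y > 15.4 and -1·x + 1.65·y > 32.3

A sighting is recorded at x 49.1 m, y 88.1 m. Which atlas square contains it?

-0.89·49.1 − 0.83·88.1 = -116.822, which is < -97.2
-1.84·49.1 + 1.87·88.1 = 74.403, which is > 15.4
-1·49.1 + 1.65·88.1 = 96.265, which is > 32.3
This sign pattern matches Z-15.

Z-15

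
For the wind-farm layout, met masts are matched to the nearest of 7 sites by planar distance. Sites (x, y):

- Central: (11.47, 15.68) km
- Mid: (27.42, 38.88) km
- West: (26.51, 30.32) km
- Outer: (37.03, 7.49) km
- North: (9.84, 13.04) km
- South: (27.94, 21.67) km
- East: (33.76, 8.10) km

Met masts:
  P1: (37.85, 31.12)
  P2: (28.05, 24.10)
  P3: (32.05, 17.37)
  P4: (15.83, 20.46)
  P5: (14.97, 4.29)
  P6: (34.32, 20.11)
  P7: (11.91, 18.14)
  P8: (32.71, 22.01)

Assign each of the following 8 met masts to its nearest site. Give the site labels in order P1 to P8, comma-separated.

P1 → West (d²=129.24)
P2 → South (d²=5.92)
P3 → South (d²=35.38)
P4 → Central (d²=41.86)
P5 → North (d²=102.88)
P6 → South (d²=43.14)
P7 → Central (d²=6.25)
P8 → South (d²=22.87)

West, South, South, Central, North, South, Central, South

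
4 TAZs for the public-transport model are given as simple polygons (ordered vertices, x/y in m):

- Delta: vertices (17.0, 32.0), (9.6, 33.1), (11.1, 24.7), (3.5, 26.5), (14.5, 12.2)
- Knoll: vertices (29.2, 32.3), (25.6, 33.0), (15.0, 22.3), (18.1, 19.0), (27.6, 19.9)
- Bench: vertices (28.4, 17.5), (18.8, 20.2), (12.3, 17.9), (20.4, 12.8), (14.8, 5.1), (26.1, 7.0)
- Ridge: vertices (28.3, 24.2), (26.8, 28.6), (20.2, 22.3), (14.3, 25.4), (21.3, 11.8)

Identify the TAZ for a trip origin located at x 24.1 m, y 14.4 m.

Bench

Cast a ray rightward from (24.1, 14.4). For each polygon, the edges (by vertex number in listed order) whose endpoints lie on opposite sides of y = 14.4, where each meets that height, and whether that is right or left of the point:
Delta: 4–5 at x≈12.81 (left), 5–1 at x≈14.78 (left) → 0 crossings.
Knoll: no edge straddles that height → 0 crossings.
Bench: 3–4 at x≈17.86 (left), 6–1 at x≈27.72 (right) → 1 crossing.
Ridge: 4–5 at x≈19.96 (left), 5–1 at x≈22.77 (left) → 0 crossings.
Only Bench has an odd count, so the point is inside Bench.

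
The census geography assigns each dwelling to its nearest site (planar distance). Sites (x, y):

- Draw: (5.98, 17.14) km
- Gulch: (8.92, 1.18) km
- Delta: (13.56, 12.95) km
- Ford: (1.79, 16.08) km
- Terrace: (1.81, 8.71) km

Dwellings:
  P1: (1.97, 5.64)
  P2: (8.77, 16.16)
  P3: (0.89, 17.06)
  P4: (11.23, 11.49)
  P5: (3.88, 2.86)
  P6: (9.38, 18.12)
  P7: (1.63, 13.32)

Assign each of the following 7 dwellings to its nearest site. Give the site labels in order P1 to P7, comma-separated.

P1 → Terrace (d²=9.45)
P2 → Draw (d²=8.74)
P3 → Ford (d²=1.77)
P4 → Delta (d²=7.56)
P5 → Gulch (d²=28.22)
P6 → Draw (d²=12.52)
P7 → Ford (d²=7.64)

Terrace, Draw, Ford, Delta, Gulch, Draw, Ford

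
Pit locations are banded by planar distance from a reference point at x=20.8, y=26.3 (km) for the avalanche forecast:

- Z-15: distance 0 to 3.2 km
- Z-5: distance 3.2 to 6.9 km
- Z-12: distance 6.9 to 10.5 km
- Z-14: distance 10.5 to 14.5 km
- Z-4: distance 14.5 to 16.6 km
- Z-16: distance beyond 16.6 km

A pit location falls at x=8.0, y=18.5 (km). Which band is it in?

Distance = √((8.0−20.8)² + (18.5−26.3)²) = √(163.840 + 60.840) = 14.989 km.
14.5 ≤ 14.989 < 16.6 → Z-4.

Z-4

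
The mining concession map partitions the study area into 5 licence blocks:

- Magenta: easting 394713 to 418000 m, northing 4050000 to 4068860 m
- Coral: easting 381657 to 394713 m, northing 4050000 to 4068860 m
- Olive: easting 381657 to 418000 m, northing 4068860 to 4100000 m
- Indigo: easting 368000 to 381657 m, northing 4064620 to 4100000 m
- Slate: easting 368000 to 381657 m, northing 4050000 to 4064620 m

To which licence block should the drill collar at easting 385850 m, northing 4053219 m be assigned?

Coral

The point has easting = 385850 and northing = 4053219.
Only Coral satisfies 381657 ≤ easting ≤ 394713 and 4050000 ≤ northing ≤ 4068860.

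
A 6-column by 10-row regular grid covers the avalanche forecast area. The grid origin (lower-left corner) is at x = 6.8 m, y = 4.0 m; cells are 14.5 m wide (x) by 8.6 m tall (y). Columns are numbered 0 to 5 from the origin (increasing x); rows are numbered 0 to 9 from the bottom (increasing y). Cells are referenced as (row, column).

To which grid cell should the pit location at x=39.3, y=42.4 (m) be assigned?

(4, 2)

Column index: ⌊(39.3 − 6.8) / 14.5⌋ = ⌊2.241⌋ = 2
Row offset from origin: ⌊(42.4 − 4.0) / 8.6⌋ = ⌊4.465⌋ = 4 → row 4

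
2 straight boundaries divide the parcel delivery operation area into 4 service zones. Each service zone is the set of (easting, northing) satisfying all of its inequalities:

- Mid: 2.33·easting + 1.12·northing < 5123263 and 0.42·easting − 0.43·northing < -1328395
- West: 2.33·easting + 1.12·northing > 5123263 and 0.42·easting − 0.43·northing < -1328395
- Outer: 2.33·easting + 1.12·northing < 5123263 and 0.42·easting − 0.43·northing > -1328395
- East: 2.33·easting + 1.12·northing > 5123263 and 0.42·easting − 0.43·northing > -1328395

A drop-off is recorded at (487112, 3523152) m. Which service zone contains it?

2.33·487112 + 1.12·3523152 = 5080901.200, which is < 5123263
0.42·487112 − 0.43·3523152 = -1310368.320, which is > -1328395
This sign pattern matches Outer.

Outer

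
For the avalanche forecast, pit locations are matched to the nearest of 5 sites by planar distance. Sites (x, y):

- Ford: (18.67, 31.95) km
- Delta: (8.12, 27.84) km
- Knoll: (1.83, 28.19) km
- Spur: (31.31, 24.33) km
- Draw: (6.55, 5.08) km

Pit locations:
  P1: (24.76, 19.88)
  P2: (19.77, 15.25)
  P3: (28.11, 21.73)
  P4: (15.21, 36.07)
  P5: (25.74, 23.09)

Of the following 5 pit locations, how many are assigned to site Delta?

0

P1 → Spur
P2 → Spur
P3 → Spur
P4 → Ford
P5 → Spur
0 of the 5 go to Delta.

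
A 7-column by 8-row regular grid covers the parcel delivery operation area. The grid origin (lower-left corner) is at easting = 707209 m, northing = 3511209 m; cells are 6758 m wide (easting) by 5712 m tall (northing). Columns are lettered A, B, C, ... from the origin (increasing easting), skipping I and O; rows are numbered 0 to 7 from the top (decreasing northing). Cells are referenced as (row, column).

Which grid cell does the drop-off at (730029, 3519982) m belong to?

Column index: ⌊(730029 − 707209) / 6758⌋ = ⌊3.377⌋ = 3 → column D
Row offset from origin: ⌊(3519982 − 3511209) / 5712⌋ = ⌊1.536⌋ = 1 → row 6 (counted from top)

(6, D)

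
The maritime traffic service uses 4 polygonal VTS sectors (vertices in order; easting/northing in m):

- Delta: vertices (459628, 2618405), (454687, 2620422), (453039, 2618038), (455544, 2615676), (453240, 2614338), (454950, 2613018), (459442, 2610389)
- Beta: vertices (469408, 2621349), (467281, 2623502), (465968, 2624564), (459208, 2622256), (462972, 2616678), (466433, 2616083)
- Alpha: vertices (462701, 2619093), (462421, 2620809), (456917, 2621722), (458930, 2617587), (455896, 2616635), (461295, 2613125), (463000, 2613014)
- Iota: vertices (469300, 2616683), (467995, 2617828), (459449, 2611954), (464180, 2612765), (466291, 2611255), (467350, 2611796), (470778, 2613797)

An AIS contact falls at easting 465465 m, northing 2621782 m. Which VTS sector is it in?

Cast a ray rightward from (465465, 2621782). For each polygon, the edges (by vertex number in listed order) whose endpoints lie on opposite sides of northing = 2621782, where each meets that height, and whether that is right or left of the point:
Delta: no edge straddles that height → 0 crossings.
Beta: 1–2 at easting≈468980.2 (right), 4–5 at easting≈459527.9 (left) → 1 crossing.
Alpha: no edge straddles that height → 0 crossings.
Iota: no edge straddles that height → 0 crossings.
Only Beta has an odd count, so the point is inside Beta.

Beta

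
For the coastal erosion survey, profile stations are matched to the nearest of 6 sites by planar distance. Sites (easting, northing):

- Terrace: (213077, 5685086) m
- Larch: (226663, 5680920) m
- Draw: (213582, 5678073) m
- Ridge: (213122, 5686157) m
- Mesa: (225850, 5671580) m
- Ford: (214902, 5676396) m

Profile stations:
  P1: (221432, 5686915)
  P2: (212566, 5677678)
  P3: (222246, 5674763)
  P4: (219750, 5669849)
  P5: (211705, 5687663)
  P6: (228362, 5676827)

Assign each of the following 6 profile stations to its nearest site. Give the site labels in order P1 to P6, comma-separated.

P1 → Larch (d²=63303386.00)
P2 → Draw (d²=1188281.00)
P3 → Mesa (d²=23120305.00)
P4 → Mesa (d²=40206361.00)
P5 → Ridge (d²=4275925.00)
P6 → Larch (d²=19639250.00)

Larch, Draw, Mesa, Mesa, Ridge, Larch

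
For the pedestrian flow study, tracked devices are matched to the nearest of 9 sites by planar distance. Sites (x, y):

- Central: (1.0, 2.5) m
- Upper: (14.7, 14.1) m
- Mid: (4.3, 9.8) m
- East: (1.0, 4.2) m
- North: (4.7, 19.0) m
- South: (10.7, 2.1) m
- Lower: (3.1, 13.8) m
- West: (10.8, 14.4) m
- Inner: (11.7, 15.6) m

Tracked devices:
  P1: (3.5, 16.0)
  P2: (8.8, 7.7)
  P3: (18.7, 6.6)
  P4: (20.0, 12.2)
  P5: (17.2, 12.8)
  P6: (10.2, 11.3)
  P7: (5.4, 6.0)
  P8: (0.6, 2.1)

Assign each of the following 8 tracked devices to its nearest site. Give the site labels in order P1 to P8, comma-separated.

P1 → Lower (d²=5.00)
P2 → Mid (d²=24.66)
P3 → Upper (d²=72.25)
P4 → Upper (d²=31.70)
P5 → Upper (d²=7.94)
P6 → West (d²=9.97)
P7 → Mid (d²=15.65)
P8 → Central (d²=0.32)

Lower, Mid, Upper, Upper, Upper, West, Mid, Central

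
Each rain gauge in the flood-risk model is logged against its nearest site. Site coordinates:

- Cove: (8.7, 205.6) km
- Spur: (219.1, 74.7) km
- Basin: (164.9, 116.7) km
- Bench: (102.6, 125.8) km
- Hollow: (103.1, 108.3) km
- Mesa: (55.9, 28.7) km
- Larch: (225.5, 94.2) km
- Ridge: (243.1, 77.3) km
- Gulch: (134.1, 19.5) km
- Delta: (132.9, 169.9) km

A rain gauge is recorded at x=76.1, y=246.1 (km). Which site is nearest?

Squared distances to each site:
Cove: 6183.010; Spur: 49826.960; Basin: 24629.800; Bench: 15174.340; Hollow: 19717.840; Mesa: 47670.800; Larch: 45393.970; Ridge: 56382.440; Gulch: 54711.560; Delta: 9032.680.
Minimum at Cove.

Cove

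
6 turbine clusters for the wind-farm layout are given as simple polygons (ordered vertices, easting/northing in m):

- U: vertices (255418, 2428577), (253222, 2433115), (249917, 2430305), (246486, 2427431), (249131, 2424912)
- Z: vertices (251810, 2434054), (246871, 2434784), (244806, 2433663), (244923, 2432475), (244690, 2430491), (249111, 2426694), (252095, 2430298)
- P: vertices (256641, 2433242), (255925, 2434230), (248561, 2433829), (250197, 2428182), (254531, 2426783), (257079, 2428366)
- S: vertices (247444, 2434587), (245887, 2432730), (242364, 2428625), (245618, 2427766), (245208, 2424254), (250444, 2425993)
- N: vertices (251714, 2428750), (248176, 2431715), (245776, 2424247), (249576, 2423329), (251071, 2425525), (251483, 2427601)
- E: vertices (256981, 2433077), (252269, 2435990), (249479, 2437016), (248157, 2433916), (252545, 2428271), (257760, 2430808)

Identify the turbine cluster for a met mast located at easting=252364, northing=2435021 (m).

E

Cast a ray rightward from (252364, 2435021). For each polygon, the edges (by vertex number in listed order) whose endpoints lie on opposite sides of northing = 2435021, where each meets that height, and whether that is right or left of the point:
U: no edge straddles that height → 0 crossings.
Z: no edge straddles that height → 0 crossings.
P: no edge straddles that height → 0 crossings.
S: no edge straddles that height → 0 crossings.
N: no edge straddles that height → 0 crossings.
E: 1–2 at easting≈253836.4 (right), 3–4 at easting≈248628.2 (left) → 1 crossing.
Only E has an odd count, so the point is inside E.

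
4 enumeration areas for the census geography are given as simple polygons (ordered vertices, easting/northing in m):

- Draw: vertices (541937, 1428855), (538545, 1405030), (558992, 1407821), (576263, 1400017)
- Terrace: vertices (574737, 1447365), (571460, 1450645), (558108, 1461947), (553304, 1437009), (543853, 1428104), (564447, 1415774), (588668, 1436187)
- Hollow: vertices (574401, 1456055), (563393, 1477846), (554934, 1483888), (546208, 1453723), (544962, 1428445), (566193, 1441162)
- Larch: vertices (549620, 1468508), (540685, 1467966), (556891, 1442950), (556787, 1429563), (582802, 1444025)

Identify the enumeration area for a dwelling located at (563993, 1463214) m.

Hollow

Cast a ray rightward from (563993, 1463214). For each polygon, the edges (by vertex number in listed order) whose endpoints lie on opposite sides of northing = 1463214, where each meets that height, and whether that is right or left of the point:
Draw: no edge straddles that height → 0 crossings.
Terrace: no edge straddles that height → 0 crossings.
Hollow: 1–2 at easting≈570784.5 (right), 3–4 at easting≈548953.5 (left) → 1 crossing.
Larch: 2–3 at easting≈543763.5 (left), 5–1 at easting≈556795.0 (left) → 0 crossings.
Only Hollow has an odd count, so the point is inside Hollow.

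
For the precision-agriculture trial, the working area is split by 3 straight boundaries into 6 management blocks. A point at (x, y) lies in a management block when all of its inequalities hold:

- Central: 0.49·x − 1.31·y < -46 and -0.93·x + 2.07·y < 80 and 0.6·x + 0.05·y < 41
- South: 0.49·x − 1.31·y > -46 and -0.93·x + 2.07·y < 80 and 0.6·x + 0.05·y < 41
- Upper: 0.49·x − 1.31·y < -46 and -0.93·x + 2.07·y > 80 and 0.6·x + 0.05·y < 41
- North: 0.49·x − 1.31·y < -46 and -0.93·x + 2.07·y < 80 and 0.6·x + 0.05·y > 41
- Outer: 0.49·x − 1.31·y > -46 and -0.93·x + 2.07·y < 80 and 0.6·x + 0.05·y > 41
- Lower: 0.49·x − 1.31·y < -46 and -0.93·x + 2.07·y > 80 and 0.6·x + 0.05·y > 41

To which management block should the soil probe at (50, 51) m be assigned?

0.49·50 − 1.31·51 = -42.310, which is > -46
-0.93·50 + 2.07·51 = 59.070, which is < 80
0.6·50 + 0.05·51 = 32.550, which is < 41
This sign pattern matches South.

South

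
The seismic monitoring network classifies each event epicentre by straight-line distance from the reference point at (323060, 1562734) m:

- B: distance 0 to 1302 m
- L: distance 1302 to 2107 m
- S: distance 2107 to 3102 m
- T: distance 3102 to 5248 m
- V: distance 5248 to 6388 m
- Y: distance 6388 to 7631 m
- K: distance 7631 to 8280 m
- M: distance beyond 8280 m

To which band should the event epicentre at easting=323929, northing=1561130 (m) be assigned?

L

Distance = √((323929−323060)² + (1561130−1562734)²) = √(755161.000 + 2572816.000) = 1824.274 m.
1302 ≤ 1824.274 < 2107 → L.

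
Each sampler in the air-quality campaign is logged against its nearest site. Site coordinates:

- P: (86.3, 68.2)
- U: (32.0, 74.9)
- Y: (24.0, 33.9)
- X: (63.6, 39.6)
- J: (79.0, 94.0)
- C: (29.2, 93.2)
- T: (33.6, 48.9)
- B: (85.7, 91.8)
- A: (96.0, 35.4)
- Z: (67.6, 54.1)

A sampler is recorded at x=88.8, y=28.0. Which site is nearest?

A

Squared distances to each site:
P: 1622.290; U: 5425.850; Y: 4233.850; X: 769.600; J: 4452.040; C: 7803.200; T: 3483.850; B: 4080.050; A: 106.600; Z: 1130.650.
Minimum at A.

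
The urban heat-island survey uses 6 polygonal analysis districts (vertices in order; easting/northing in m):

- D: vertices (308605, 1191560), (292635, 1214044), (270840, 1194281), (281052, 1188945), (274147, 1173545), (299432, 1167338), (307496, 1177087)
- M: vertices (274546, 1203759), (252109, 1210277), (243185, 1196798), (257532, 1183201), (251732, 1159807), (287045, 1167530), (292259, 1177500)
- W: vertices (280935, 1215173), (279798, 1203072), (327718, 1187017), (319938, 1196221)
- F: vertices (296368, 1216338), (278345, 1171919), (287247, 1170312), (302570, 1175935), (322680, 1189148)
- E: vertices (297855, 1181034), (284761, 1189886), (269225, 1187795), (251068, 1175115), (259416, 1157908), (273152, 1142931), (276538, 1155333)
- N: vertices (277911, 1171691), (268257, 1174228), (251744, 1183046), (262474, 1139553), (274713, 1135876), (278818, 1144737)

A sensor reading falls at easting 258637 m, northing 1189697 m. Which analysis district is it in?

M

Cast a ray rightward from (258637, 1189697). For each polygon, the edges (by vertex number in listed order) whose endpoints lie on opposite sides of northing = 1189697, where each meets that height, and whether that is right or left of the point:
D: 3–4 at easting≈279612.8 (right), 7–1 at easting≈308462.2 (right) → 2 crossings.
M: 3–4 at easting≈250677.7 (left), 7–1 at easting≈284031.5 (right) → 1 crossing.
W: 2–3 at easting≈319718.9 (right), 3–4 at easting≈325452.6 (right) → 2 crossings.
F: 1–2 at easting≈285558.4 (right), 5–1 at easting≈322148.7 (right) → 2 crossings.
E: 1–2 at easting≈285040.6 (right), 2–3 at easting≈283356.7 (right) → 2 crossings.
N: no edge straddles that height → 0 crossings.
Only M has an odd count, so the point is inside M.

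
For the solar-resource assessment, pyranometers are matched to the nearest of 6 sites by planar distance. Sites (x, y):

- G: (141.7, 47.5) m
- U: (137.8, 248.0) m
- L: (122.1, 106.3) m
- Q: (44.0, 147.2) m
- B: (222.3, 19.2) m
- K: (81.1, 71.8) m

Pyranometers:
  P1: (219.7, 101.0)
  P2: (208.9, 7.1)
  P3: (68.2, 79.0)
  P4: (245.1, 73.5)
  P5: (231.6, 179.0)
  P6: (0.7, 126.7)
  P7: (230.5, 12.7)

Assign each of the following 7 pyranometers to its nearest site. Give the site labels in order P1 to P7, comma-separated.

P1 → B (d²=6698.00)
P2 → B (d²=325.97)
P3 → K (d²=218.25)
P4 → B (d²=3468.33)
P5 → U (d²=13559.44)
P6 → Q (d²=2295.14)
P7 → B (d²=109.49)

B, B, K, B, U, Q, B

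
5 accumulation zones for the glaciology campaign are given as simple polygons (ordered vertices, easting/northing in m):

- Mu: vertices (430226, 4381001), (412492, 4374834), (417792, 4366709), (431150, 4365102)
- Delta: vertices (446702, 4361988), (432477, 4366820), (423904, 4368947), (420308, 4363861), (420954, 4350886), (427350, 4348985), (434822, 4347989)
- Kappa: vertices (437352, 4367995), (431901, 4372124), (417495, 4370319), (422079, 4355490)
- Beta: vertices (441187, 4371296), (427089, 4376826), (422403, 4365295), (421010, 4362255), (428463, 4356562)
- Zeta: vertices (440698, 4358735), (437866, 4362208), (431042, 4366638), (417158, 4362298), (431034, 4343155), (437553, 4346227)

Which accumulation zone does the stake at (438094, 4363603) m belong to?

Delta

Cast a ray rightward from (438094, 4363603). For each polygon, the edges (by vertex number in listed order) whose endpoints lie on opposite sides of northing = 4363603, where each meets that height, and whether that is right or left of the point:
Mu: no edge straddles that height → 0 crossings.
Delta: 1–2 at easting≈441947.6 (right), 4–5 at easting≈420320.8 (left) → 1 crossing.
Kappa: 3–4 at easting≈419571.1 (left), 4–1 at easting≈431987.8 (left) → 0 crossings.
Beta: 3–4 at easting≈421627.7 (left), 5–1 at easting≈434543.5 (left) → 0 crossings.
Zeta: 2–3 at easting≈435717.1 (left), 3–4 at easting≈421332.8 (left) → 0 crossings.
Only Delta has an odd count, so the point is inside Delta.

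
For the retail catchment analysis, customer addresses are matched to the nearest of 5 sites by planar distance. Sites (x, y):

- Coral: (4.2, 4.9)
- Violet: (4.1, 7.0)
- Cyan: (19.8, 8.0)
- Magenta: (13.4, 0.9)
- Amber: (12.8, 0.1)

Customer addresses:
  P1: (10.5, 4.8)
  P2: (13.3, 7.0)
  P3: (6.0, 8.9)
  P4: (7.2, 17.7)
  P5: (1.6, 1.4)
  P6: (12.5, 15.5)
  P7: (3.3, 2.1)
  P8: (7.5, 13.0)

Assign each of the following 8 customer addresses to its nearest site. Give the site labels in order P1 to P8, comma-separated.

P1 → Magenta (d²=23.62)
P2 → Magenta (d²=37.22)
P3 → Violet (d²=7.22)
P4 → Violet (d²=124.10)
P5 → Coral (d²=19.01)
P6 → Cyan (d²=109.54)
P7 → Coral (d²=8.65)
P8 → Violet (d²=47.56)

Magenta, Magenta, Violet, Violet, Coral, Cyan, Coral, Violet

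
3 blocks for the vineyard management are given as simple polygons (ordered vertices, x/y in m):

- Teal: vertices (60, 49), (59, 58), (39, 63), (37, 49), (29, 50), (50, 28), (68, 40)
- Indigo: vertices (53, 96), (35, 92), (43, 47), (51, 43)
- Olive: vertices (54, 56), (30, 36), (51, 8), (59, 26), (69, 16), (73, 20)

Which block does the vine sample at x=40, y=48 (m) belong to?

Cast a ray rightward from (40, 48). For each polygon, the edges (by vertex number in listed order) whose endpoints lie on opposite sides of y = 48, where each meets that height, and whether that is right or left of the point:
Teal: 5–6 at x≈30.9 (left), 7–1 at x≈60.9 (right) → 1 crossing.
Indigo: 2–3 at x≈42.8 (right), 4–1 at x≈51.2 (right) → 2 crossings.
Olive: 1–2 at x≈44.4 (right), 6–1 at x≈58.2 (right) → 2 crossings.
Only Teal has an odd count, so the point is inside Teal.

Teal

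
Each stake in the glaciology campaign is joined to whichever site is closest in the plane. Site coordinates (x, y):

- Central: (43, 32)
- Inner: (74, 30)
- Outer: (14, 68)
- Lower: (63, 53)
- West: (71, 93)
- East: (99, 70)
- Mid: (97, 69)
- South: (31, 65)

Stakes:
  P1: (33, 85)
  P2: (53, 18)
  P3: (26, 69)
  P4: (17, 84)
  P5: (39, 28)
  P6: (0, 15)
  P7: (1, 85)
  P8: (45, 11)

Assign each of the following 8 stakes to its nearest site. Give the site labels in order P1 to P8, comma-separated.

South, Central, South, Outer, Central, Central, Outer, Central

P1 → South (d²=404.00)
P2 → Central (d²=296.00)
P3 → South (d²=41.00)
P4 → Outer (d²=265.00)
P5 → Central (d²=32.00)
P6 → Central (d²=2138.00)
P7 → Outer (d²=458.00)
P8 → Central (d²=445.00)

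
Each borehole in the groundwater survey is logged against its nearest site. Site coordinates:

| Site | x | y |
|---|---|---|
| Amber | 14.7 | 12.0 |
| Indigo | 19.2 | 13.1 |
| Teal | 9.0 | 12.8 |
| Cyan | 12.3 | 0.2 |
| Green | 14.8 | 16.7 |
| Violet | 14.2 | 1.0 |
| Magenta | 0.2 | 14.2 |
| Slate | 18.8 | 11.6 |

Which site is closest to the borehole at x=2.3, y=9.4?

Magenta

Squared distances to each site:
Amber: 160.520; Indigo: 299.300; Teal: 56.450; Cyan: 184.640; Green: 209.540; Violet: 212.170; Magenta: 27.450; Slate: 277.090.
Minimum at Magenta.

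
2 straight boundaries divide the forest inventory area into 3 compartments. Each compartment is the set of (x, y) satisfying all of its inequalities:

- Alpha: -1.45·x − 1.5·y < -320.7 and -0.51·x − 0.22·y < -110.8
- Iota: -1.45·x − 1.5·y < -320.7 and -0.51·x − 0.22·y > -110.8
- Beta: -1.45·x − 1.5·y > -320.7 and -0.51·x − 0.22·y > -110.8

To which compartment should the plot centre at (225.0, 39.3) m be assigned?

Alpha

-1.45·225.0 − 1.5·39.3 = -385.200, which is < -320.7
-0.51·225.0 − 0.22·39.3 = -123.396, which is < -110.8
This sign pattern matches Alpha.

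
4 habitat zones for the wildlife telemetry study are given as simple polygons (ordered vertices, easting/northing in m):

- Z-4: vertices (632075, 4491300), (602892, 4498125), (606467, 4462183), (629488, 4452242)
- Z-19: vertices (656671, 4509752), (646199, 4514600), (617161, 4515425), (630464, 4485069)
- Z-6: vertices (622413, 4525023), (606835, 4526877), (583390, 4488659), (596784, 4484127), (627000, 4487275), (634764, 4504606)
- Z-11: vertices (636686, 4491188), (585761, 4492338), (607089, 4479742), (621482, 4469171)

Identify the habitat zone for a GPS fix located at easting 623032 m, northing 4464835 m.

Z-4

Cast a ray rightward from (623032, 4464835). For each polygon, the edges (by vertex number in listed order) whose endpoints lie on opposite sides of northing = 4464835, where each meets that height, and whether that is right or left of the point:
Z-4: 2–3 at easting≈606203.2 (left), 4–1 at easting≈630322.1 (right) → 1 crossing.
Z-19: no edge straddles that height → 0 crossings.
Z-6: no edge straddles that height → 0 crossings.
Z-11: no edge straddles that height → 0 crossings.
Only Z-4 has an odd count, so the point is inside Z-4.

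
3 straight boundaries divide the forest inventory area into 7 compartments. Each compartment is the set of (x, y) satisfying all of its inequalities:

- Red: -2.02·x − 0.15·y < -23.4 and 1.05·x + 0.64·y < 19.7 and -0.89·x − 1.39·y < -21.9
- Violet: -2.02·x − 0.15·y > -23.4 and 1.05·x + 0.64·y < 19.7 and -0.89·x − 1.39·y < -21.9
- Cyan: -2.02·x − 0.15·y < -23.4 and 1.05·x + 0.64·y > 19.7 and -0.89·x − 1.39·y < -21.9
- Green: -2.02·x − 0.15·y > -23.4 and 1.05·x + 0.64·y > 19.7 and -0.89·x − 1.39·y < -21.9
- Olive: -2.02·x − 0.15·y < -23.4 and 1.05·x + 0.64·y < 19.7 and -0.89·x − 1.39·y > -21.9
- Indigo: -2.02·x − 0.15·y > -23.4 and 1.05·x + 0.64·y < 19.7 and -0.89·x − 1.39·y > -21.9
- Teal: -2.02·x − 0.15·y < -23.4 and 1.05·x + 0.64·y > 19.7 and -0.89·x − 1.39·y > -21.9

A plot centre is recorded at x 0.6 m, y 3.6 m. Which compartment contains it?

Indigo

-2.02·0.6 − 0.15·3.6 = -1.752, which is > -23.4
1.05·0.6 + 0.64·3.6 = 2.934, which is < 19.7
-0.89·0.6 − 1.39·3.6 = -5.538, which is > -21.9
This sign pattern matches Indigo.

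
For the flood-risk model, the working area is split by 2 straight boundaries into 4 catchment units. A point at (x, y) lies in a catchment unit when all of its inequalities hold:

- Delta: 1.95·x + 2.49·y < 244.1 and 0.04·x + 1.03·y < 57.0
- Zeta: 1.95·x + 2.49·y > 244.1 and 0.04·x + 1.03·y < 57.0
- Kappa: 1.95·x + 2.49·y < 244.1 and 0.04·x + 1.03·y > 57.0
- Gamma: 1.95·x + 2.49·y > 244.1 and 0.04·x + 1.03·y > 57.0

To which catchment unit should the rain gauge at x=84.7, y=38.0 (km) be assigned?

1.95·84.7 + 2.49·38.0 = 259.785, which is > 244.1
0.04·84.7 + 1.03·38.0 = 42.528, which is < 57.0
This sign pattern matches Zeta.

Zeta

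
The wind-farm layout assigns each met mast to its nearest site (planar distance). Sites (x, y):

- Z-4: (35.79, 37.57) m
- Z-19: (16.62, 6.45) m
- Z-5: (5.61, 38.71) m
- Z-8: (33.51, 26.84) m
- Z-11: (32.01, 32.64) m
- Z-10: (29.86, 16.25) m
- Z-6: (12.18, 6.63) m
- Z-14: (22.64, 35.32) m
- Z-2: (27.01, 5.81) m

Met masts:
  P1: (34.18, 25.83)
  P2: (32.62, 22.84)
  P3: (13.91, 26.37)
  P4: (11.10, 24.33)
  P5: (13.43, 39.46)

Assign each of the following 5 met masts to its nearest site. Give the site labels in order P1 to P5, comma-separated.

Z-8, Z-8, Z-14, Z-5, Z-5

P1 → Z-8 (d²=1.47)
P2 → Z-8 (d²=16.79)
P3 → Z-14 (d²=156.32)
P4 → Z-5 (d²=236.92)
P5 → Z-5 (d²=61.71)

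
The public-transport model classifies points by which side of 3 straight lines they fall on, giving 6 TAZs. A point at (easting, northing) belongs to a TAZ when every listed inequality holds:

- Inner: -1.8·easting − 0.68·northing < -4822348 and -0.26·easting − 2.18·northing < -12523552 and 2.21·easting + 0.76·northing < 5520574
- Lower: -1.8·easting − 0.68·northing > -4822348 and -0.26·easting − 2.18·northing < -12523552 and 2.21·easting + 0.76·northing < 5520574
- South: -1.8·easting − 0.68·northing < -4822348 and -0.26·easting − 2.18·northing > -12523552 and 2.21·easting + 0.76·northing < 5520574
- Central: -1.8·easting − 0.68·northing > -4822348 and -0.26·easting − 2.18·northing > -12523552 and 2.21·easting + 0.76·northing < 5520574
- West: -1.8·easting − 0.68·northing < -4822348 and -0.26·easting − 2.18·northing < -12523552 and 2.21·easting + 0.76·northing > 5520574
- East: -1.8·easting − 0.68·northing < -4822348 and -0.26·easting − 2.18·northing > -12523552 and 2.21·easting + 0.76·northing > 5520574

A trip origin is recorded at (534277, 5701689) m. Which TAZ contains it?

-1.8·534277 − 0.68·5701689 = -4838847.120, which is < -4822348
-0.26·534277 − 2.18·5701689 = -12568594.040, which is < -12523552
2.21·534277 + 0.76·5701689 = 5514035.810, which is < 5520574
This sign pattern matches Inner.

Inner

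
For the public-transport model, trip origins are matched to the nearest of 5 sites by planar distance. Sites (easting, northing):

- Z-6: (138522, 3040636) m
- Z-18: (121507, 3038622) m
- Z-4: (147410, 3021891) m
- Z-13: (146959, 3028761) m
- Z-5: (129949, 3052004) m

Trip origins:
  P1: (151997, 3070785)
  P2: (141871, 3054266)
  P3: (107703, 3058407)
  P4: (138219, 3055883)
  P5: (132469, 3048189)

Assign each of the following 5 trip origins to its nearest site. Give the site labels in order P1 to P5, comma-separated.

P1 → Z-5 (d²=838840265.00)
P2 → Z-5 (d²=147250728.00)
P3 → Z-5 (d²=535882925.00)
P4 → Z-5 (d²=83439541.00)
P5 → Z-5 (d²=20904625.00)

Z-5, Z-5, Z-5, Z-5, Z-5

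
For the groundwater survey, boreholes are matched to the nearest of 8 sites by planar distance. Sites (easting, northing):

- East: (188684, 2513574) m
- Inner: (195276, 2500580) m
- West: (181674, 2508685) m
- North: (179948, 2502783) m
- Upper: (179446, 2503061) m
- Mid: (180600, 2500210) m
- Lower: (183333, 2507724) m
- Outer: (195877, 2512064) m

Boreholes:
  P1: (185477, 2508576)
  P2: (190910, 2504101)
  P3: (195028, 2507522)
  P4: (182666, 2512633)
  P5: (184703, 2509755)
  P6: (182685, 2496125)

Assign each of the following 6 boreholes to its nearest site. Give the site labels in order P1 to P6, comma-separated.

P1 → Lower (d²=5322640.00)
P2 → Inner (d²=31459397.00)
P3 → Outer (d²=21350565.00)
P4 → West (d²=16570768.00)
P5 → Lower (d²=6001861.00)
P6 → Mid (d²=21034450.00)

Lower, Inner, Outer, West, Lower, Mid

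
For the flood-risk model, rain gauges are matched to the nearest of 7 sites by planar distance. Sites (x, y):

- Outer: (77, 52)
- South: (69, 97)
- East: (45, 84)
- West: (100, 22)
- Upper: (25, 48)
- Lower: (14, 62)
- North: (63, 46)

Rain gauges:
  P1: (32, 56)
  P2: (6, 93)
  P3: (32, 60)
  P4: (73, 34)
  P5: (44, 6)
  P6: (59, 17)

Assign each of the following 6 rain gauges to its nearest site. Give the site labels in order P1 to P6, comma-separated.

Upper, Lower, Upper, North, North, North

P1 → Upper (d²=113.00)
P2 → Lower (d²=1025.00)
P3 → Upper (d²=193.00)
P4 → North (d²=244.00)
P5 → North (d²=1961.00)
P6 → North (d²=857.00)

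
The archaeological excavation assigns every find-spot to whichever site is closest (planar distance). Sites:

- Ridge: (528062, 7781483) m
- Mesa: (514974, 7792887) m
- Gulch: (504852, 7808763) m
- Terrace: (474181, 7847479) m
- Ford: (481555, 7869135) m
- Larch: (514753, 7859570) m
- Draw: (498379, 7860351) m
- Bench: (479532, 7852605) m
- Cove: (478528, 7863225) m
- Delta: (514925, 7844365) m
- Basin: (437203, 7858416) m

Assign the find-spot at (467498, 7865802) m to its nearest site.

Cove

Squared distances to each site:
Ridge: 10777691857.000; Mesa: 7570567801.000; Gulch: 4648768837.000; Terrace: 380394818.000; Ford: 208708138.000; Larch: 2271872849.000; Draw: 983349562.000; Bench: 318977965.000; Cove: 128301829.000; Delta: 2708865298.000; Basin: 972340021.000.
Minimum at Cove.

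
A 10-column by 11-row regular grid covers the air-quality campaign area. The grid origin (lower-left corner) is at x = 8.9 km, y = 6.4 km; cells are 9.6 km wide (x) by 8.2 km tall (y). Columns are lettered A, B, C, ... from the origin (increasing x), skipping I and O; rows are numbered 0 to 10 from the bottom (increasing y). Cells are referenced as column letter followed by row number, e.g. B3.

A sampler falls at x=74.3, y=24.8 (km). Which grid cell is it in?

G2

Column index: ⌊(74.3 − 8.9) / 9.6⌋ = ⌊6.812⌋ = 6 → column G
Row offset from origin: ⌊(24.8 − 6.4) / 8.2⌋ = ⌊2.244⌋ = 2 → row 2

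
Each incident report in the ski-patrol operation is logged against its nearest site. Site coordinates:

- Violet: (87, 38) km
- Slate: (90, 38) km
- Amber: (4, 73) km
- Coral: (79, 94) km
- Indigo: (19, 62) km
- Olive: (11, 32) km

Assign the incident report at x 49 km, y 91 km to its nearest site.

Coral

Squared distances to each site:
Violet: 4253.000; Slate: 4490.000; Amber: 2349.000; Coral: 909.000; Indigo: 1741.000; Olive: 4925.000.
Minimum at Coral.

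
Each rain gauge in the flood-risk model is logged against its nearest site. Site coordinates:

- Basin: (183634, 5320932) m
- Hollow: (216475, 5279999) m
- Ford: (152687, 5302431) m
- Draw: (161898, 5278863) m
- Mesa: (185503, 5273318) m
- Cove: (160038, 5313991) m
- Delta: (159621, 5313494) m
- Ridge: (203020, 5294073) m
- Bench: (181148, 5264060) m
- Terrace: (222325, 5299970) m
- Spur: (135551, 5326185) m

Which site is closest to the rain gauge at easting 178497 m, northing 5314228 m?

Basin

Squared distances to each site:
Basin: 71332385.000; Hollow: 2613952925.000; Ford: 805325309.000; Draw: 1526210026.000; Mesa: 1722712136.000; Cove: 340790850.000; Delta: 356842132.000; Ridge: 1007601554.000; Bench: 2523856025.000; Terrace: 2124184148.000; Spur: 1987328765.000.
Minimum at Basin.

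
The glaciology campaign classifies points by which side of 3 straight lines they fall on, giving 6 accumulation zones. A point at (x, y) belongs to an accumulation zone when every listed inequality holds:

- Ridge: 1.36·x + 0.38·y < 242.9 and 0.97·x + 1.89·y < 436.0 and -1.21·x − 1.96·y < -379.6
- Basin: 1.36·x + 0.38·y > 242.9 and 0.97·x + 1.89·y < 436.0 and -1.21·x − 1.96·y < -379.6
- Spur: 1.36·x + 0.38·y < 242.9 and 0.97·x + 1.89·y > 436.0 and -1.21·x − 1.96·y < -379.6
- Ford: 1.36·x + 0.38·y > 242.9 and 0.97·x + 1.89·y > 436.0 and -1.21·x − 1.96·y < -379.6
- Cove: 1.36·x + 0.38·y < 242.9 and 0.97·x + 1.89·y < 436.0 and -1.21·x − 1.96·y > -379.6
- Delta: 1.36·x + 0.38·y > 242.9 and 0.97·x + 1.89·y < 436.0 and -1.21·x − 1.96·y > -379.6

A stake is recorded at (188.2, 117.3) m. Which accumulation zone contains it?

1.36·188.2 + 0.38·117.3 = 300.526, which is > 242.9
0.97·188.2 + 1.89·117.3 = 404.251, which is < 436.0
-1.21·188.2 − 1.96·117.3 = -457.630, which is < -379.6
This sign pattern matches Basin.

Basin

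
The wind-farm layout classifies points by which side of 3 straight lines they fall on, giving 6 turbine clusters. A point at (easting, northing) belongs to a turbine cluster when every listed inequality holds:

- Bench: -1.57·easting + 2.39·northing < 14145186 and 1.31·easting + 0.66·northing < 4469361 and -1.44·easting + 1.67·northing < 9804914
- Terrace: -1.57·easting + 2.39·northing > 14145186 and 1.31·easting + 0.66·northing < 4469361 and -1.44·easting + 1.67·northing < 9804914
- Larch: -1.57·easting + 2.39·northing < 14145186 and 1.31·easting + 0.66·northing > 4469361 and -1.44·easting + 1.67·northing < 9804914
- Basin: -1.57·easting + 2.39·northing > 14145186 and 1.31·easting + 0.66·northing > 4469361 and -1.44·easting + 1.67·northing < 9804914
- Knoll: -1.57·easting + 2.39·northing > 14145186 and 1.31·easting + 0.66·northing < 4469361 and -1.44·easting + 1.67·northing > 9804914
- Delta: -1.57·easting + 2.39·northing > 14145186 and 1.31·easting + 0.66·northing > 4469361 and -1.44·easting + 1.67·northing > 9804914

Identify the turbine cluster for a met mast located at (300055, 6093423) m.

Bench

-1.57·300055 + 2.39·6093423 = 14092194.620, which is < 14145186
1.31·300055 + 0.66·6093423 = 4414731.230, which is < 4469361
-1.44·300055 + 1.67·6093423 = 9743937.210, which is < 9804914
This sign pattern matches Bench.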